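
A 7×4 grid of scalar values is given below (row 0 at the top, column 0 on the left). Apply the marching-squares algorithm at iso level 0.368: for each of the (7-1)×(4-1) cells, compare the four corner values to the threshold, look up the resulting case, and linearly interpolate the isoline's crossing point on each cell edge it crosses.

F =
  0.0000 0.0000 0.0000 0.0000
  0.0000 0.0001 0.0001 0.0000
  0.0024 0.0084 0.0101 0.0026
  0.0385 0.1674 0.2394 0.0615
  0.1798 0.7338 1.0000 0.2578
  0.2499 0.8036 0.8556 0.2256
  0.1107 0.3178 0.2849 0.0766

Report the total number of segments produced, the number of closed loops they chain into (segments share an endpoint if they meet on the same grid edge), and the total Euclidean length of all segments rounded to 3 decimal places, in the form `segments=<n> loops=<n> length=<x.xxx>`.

segments=8 loops=1 length=8.488

cell (3,0): code 0100 → (3.354,1.000)–(4.000,0.340)
cell (3,1): code 1100 → (3.169,2.000)–(3.354,1.000)
cell (3,2): code 1000 → (4.000,2.852)–(3.169,2.000)
cell (4,0): code 0110 → (4.000,0.340)–(5.000,0.213)
cell (4,2): code 1001 → (5.000,2.774)–(4.000,2.852)
cell (5,0): code 0010 → (5.000,0.213)–(5.897,1.000)
cell (5,1): code 0011 → (5.897,1.000)–(5.854,2.000)
cell (5,2): code 0001 → (5.854,2.000)–(5.000,2.774)
total: 8 segments, chained into 1 closed loop(s), length Σ = 8.487909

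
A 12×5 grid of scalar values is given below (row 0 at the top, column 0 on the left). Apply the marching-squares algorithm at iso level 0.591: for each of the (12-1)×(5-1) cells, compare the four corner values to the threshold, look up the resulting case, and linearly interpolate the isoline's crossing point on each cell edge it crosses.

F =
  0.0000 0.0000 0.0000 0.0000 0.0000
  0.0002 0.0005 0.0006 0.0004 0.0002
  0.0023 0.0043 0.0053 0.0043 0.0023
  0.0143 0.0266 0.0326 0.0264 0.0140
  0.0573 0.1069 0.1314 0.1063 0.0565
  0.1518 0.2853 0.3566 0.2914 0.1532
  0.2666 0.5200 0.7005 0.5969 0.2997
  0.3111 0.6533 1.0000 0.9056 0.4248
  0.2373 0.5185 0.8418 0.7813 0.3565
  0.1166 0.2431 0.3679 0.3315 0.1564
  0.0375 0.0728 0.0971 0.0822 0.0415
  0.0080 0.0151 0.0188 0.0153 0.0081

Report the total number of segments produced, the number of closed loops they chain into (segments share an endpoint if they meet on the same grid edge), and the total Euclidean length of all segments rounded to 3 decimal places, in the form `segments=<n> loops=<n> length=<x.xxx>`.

segments=12 loops=1 length=8.766

cell (5,1): code 0100 → (5.682,2.000)–(6.000,1.393)
cell (5,2): code 1100 → (5.981,3.000)–(5.682,2.000)
cell (5,3): code 1000 → (6.000,3.020)–(5.981,3.000)
cell (6,0): code 0100 → (6.533,1.000)–(7.000,0.818)
cell (6,1): code 1110 → (6.000,1.393)–(6.533,1.000)
cell (6,3): code 1001 → (7.000,3.654)–(6.000,3.020)
cell (7,0): code 0010 → (7.000,0.818)–(7.462,1.000)
cell (7,1): code 0111 → (7.462,1.000)–(8.000,1.224)
cell (7,3): code 1001 → (8.000,3.448)–(7.000,3.654)
cell (8,1): code 0010 → (8.000,1.224)–(8.529,2.000)
cell (8,2): code 0011 → (8.529,2.000)–(8.423,3.000)
cell (8,3): code 0001 → (8.423,3.000)–(8.000,3.448)
total: 12 segments, chained into 1 closed loop(s), length Σ = 8.765991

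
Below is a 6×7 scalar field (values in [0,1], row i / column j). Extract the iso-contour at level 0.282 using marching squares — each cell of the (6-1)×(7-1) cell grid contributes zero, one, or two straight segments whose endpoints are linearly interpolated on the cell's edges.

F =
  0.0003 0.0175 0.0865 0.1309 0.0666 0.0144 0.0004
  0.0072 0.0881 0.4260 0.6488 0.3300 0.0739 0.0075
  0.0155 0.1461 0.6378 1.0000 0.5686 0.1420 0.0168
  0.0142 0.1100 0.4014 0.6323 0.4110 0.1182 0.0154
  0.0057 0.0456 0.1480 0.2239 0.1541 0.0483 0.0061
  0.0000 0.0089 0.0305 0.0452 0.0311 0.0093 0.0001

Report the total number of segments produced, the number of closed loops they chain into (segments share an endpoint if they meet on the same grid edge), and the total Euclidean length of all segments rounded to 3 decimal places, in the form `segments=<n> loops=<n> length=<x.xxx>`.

segments=12 loops=1 length=10.687

cell (0,1): code 0100 → (0.576,2.000)–(1.000,1.574)
cell (0,2): code 1100 → (0.292,3.000)–(0.576,2.000)
cell (0,3): code 1100 → (0.818,4.000)–(0.292,3.000)
cell (0,4): code 1000 → (1.000,4.187)–(0.818,4.000)
cell (1,1): code 0110 → (1.000,1.574)–(2.000,1.276)
cell (1,4): code 1001 → (2.000,4.672)–(1.000,4.187)
cell (2,1): code 0110 → (2.000,1.276)–(3.000,1.590)
cell (2,4): code 1001 → (3.000,4.441)–(2.000,4.672)
cell (3,1): code 0010 → (3.000,1.590)–(3.471,2.000)
cell (3,2): code 0011 → (3.471,2.000)–(3.858,3.000)
cell (3,3): code 0011 → (3.858,3.000)–(3.502,4.000)
cell (3,4): code 0001 → (3.502,4.000)–(3.000,4.441)
total: 12 segments, chained into 1 closed loop(s), length Σ = 10.686993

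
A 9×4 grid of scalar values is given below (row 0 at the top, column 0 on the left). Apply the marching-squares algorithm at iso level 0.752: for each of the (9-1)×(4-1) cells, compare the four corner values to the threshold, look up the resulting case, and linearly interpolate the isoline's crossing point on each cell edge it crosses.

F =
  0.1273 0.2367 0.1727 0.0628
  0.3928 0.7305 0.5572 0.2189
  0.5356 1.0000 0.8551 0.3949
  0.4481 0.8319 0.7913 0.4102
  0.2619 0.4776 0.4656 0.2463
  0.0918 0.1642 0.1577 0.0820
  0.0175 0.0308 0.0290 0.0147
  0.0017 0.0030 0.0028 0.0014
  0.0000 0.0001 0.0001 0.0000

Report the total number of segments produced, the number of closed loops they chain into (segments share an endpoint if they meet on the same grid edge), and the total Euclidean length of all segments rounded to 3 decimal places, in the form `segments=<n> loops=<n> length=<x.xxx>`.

cell (1,0): code 0100 → (1.080,1.000)–(2.000,0.466)
cell (1,1): code 1100 → (1.654,2.000)–(1.080,1.000)
cell (1,2): code 1000 → (2.000,2.224)–(1.654,2.000)
cell (2,0): code 0110 → (2.000,0.466)–(3.000,0.792)
cell (2,2): code 1001 → (3.000,2.103)–(2.000,2.224)
cell (3,0): code 0010 → (3.000,0.792)–(3.226,1.000)
cell (3,1): code 0011 → (3.226,1.000)–(3.121,2.000)
cell (3,2): code 0001 → (3.121,2.000)–(3.000,2.103)
total: 8 segments, chained into 1 closed loop(s), length Σ = 6.159471

segments=8 loops=1 length=6.159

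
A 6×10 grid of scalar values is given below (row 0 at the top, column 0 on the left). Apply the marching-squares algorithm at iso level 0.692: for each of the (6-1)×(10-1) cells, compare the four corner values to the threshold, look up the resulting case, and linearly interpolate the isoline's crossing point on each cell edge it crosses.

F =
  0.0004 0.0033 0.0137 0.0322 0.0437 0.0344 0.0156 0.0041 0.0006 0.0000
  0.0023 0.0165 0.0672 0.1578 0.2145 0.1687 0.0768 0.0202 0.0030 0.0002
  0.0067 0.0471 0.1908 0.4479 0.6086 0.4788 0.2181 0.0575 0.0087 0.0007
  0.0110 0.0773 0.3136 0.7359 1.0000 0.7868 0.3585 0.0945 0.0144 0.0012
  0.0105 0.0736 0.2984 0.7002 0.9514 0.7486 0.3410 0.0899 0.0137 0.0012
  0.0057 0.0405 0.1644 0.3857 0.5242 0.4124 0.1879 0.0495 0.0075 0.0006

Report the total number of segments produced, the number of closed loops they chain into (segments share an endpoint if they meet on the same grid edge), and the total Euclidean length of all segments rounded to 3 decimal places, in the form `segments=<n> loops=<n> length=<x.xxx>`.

cell (2,2): code 0100 → (2.848,3.000)–(3.000,2.896)
cell (2,3): code 1100 → (2.213,4.000)–(2.848,3.000)
cell (2,4): code 1100 → (2.692,5.000)–(2.213,4.000)
cell (2,5): code 1000 → (3.000,5.221)–(2.692,5.000)
cell (3,2): code 0110 → (3.000,2.896)–(4.000,2.980)
cell (3,5): code 1001 → (4.000,5.139)–(3.000,5.221)
cell (4,2): code 0010 → (4.000,2.980)–(4.026,3.000)
cell (4,3): code 0011 → (4.026,3.000)–(4.607,4.000)
cell (4,4): code 0011 → (4.607,4.000)–(4.168,5.000)
cell (4,5): code 0001 → (4.168,5.000)–(4.000,5.139)
total: 10 segments, chained into 1 closed loop(s), length Σ = 7.363658

segments=10 loops=1 length=7.364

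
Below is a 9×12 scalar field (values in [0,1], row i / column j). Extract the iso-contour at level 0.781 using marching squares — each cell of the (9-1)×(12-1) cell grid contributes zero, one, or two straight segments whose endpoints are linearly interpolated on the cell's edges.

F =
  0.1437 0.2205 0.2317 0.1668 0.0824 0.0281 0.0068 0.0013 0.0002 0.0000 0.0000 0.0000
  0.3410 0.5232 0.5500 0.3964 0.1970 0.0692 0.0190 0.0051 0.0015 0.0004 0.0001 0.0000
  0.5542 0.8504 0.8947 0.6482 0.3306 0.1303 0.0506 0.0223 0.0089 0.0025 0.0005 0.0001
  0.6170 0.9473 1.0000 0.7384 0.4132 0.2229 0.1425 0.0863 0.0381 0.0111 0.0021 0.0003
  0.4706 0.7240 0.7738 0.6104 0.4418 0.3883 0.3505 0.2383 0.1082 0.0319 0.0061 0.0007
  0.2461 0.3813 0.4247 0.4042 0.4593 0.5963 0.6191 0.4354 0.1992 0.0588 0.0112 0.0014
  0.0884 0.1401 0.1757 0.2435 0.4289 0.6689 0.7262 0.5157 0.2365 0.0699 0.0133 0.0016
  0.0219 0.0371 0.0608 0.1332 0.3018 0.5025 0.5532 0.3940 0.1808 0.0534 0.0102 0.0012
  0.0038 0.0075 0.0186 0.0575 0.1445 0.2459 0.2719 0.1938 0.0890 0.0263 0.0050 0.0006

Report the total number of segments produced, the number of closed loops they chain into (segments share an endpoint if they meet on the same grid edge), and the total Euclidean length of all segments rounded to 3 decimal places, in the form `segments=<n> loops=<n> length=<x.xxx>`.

cell (1,0): code 0100 → (1.788,1.000)–(2.000,0.766)
cell (1,1): code 1100 → (1.670,2.000)–(1.788,1.000)
cell (1,2): code 1000 → (2.000,2.461)–(1.670,2.000)
cell (2,0): code 0110 → (2.000,0.766)–(3.000,0.497)
cell (2,2): code 1001 → (3.000,2.837)–(2.000,2.461)
cell (3,0): code 0010 → (3.000,0.497)–(3.745,1.000)
cell (3,1): code 0011 → (3.745,1.000)–(3.968,2.000)
cell (3,2): code 0001 → (3.968,2.000)–(3.000,2.837)
total: 8 segments, chained into 1 closed loop(s), length Σ = 7.197461

segments=8 loops=1 length=7.197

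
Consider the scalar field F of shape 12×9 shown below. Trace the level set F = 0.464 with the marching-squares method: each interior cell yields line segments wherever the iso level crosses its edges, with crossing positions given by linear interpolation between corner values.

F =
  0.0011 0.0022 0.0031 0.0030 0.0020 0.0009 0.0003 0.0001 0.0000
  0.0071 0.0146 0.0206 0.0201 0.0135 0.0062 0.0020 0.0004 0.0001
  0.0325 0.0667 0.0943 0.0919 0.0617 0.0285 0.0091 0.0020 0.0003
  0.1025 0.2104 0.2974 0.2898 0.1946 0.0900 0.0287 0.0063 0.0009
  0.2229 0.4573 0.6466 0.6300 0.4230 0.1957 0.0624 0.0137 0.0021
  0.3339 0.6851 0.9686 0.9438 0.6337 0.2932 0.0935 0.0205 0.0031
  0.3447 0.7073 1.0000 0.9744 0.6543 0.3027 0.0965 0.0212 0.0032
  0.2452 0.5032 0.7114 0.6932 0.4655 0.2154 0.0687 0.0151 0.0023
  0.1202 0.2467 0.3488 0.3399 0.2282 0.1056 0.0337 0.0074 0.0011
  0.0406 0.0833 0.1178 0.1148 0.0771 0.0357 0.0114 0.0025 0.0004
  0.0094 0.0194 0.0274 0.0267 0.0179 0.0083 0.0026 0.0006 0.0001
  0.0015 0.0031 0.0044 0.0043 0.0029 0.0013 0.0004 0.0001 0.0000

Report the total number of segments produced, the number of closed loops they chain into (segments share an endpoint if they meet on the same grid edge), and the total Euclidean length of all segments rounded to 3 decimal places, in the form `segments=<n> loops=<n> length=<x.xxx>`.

segments=16 loops=1 length=13.272

cell (3,1): code 0100 → (3.477,2.000)–(4.000,1.035)
cell (3,2): code 1100 → (3.512,3.000)–(3.477,2.000)
cell (3,3): code 1000 → (4.000,3.802)–(3.512,3.000)
cell (4,0): code 0100 → (4.029,1.000)–(5.000,0.370)
cell (4,1): code 1110 → (4.000,1.035)–(4.029,1.000)
cell (4,3): code 1101 → (4.195,4.000)–(4.000,3.802)
cell (4,4): code 1000 → (5.000,4.498)–(4.195,4.000)
cell (5,0): code 0110 → (5.000,0.370)–(6.000,0.329)
cell (5,4): code 1001 → (6.000,4.541)–(5.000,4.498)
cell (6,0): code 0110 → (6.000,0.329)–(7.000,0.848)
cell (6,4): code 1001 → (7.000,4.006)–(6.000,4.541)
cell (7,0): code 0010 → (7.000,0.848)–(7.153,1.000)
cell (7,1): code 0011 → (7.153,1.000)–(7.682,2.000)
cell (7,2): code 0011 → (7.682,2.000)–(7.649,3.000)
cell (7,3): code 0011 → (7.649,3.000)–(7.006,4.000)
cell (7,4): code 0001 → (7.006,4.000)–(7.000,4.006)
total: 16 segments, chained into 1 closed loop(s), length Σ = 13.271816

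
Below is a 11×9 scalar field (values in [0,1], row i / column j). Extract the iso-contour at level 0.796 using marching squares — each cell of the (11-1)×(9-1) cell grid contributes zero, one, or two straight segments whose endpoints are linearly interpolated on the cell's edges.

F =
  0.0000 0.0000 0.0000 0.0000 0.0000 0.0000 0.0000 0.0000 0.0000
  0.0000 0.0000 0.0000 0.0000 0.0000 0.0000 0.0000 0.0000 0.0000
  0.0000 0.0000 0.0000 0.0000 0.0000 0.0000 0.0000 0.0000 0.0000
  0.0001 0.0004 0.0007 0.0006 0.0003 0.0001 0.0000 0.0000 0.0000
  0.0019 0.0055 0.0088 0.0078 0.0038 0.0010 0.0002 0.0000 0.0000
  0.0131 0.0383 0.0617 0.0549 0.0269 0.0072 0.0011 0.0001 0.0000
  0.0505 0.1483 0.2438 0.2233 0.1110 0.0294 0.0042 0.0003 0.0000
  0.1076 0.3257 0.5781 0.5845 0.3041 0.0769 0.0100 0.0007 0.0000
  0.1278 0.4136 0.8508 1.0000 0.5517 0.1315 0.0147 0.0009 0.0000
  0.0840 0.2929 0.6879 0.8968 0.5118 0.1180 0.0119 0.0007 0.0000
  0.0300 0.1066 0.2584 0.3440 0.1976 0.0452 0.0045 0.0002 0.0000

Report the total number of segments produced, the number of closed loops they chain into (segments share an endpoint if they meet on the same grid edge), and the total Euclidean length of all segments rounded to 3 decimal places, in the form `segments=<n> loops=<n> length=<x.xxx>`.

cell (7,1): code 0100 → (7.799,2.000)–(8.000,1.875)
cell (7,2): code 1100 → (7.509,3.000)–(7.799,2.000)
cell (7,3): code 1000 → (8.000,3.455)–(7.509,3.000)
cell (8,1): code 0010 → (8.000,1.875)–(8.336,2.000)
cell (8,2): code 0111 → (8.336,2.000)–(9.000,2.517)
cell (8,3): code 1001 → (9.000,3.262)–(8.000,3.455)
cell (9,2): code 0010 → (9.000,2.517)–(9.182,3.000)
cell (9,3): code 0001 → (9.182,3.000)–(9.000,3.262)
total: 8 segments, chained into 1 closed loop(s), length Σ = 5.001366

segments=8 loops=1 length=5.001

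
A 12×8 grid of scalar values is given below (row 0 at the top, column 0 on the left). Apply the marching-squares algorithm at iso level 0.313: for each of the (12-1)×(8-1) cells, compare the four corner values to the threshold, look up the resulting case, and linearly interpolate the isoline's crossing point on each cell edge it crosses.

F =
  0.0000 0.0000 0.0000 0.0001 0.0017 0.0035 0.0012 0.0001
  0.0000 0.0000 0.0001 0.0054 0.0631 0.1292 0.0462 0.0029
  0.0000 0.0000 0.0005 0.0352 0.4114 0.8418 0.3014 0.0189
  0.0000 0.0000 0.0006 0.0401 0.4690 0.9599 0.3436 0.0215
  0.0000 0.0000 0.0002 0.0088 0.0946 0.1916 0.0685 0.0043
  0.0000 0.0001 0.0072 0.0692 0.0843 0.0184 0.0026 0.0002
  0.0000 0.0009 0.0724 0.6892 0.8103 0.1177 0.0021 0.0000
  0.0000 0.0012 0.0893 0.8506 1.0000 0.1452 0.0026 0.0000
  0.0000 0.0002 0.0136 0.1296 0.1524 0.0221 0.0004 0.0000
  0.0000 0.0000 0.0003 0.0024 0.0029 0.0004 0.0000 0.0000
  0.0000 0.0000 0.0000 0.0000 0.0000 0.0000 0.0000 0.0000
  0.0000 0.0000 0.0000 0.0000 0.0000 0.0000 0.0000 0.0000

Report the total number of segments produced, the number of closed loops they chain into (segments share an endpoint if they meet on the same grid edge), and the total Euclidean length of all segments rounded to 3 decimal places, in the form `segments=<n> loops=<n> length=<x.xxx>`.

cell (1,3): code 0100 → (1.717,4.000)–(2.000,3.738)
cell (1,4): code 1100 → (1.258,5.000)–(1.717,4.000)
cell (1,5): code 1000 → (2.000,5.979)–(1.258,5.000)
cell (2,3): code 0110 → (2.000,3.738)–(3.000,3.636)
cell (2,5): code 1101 → (2.275,6.000)–(2.000,5.979)
cell (2,6): code 1000 → (3.000,6.095)–(2.275,6.000)
cell (3,3): code 0010 → (3.000,3.636)–(3.417,4.000)
cell (3,4): code 0011 → (3.417,4.000)–(3.842,5.000)
cell (3,5): code 0011 → (3.842,5.000)–(3.111,6.000)
cell (3,6): code 0001 → (3.111,6.000)–(3.000,6.095)
cell (5,2): code 0100 → (5.393,3.000)–(6.000,2.390)
cell (5,3): code 1100 → (5.315,4.000)–(5.393,3.000)
cell (5,4): code 1000 → (6.000,4.718)–(5.315,4.000)
cell (6,2): code 0110 → (6.000,2.390)–(7.000,2.294)
cell (6,4): code 1001 → (7.000,4.804)–(6.000,4.718)
cell (7,2): code 0010 → (7.000,2.294)–(7.746,3.000)
cell (7,3): code 0011 → (7.746,3.000)–(7.811,4.000)
cell (7,4): code 0001 → (7.811,4.000)–(7.000,4.804)
total: 18 segments, chained into 2 closed loop(s), length Σ = 15.784997

segments=18 loops=2 length=15.785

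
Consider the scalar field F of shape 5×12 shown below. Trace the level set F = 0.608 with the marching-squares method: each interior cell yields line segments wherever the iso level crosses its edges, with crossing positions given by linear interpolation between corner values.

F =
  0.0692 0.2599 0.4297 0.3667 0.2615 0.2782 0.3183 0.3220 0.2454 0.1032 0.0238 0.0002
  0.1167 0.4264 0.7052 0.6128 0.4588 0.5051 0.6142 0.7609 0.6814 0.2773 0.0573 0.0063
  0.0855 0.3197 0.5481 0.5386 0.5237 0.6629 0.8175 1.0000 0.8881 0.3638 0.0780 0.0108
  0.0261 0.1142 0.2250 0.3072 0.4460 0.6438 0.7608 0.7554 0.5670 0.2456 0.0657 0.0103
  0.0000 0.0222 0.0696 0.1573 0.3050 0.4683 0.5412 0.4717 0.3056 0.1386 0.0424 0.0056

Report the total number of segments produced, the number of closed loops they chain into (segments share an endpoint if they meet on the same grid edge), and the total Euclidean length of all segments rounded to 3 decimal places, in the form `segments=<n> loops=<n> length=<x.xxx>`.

cell (0,1): code 0100 → (0.647,2.000)–(1.000,1.651)
cell (0,2): code 1100 → (0.980,3.000)–(0.647,2.000)
cell (0,3): code 1000 → (1.000,3.031)–(0.980,3.000)
cell (0,5): code 0100 → (0.979,6.000)–(1.000,5.943)
cell (0,6): code 1100 → (0.652,7.000)–(0.979,6.000)
cell (0,7): code 1100 → (0.832,8.000)–(0.652,7.000)
cell (0,8): code 1000 → (1.000,8.182)–(0.832,8.000)
cell (1,1): code 0010 → (1.000,1.651)–(1.619,2.000)
cell (1,2): code 0011 → (1.619,2.000)–(1.065,3.000)
cell (1,3): code 0001 → (1.065,3.000)–(1.000,3.031)
cell (1,4): code 0100 → (1.652,5.000)–(2.000,4.606)
cell (1,5): code 1110 → (1.000,5.943)–(1.652,5.000)
cell (1,8): code 1001 → (2.000,8.534)–(1.000,8.182)
cell (2,4): code 0110 → (2.000,4.606)–(3.000,4.819)
cell (2,7): code 1011 → (3.000,7.782)–(2.872,8.000)
cell (2,8): code 0001 → (2.872,8.000)–(2.000,8.534)
cell (3,4): code 0010 → (3.000,4.819)–(3.204,5.000)
cell (3,5): code 0011 → (3.204,5.000)–(3.696,6.000)
cell (3,6): code 0011 → (3.696,6.000)–(3.520,7.000)
cell (3,7): code 0001 → (3.520,7.000)–(3.000,7.782)
total: 20 segments, chained into 2 closed loop(s), length Σ = 14.260948

segments=20 loops=2 length=14.261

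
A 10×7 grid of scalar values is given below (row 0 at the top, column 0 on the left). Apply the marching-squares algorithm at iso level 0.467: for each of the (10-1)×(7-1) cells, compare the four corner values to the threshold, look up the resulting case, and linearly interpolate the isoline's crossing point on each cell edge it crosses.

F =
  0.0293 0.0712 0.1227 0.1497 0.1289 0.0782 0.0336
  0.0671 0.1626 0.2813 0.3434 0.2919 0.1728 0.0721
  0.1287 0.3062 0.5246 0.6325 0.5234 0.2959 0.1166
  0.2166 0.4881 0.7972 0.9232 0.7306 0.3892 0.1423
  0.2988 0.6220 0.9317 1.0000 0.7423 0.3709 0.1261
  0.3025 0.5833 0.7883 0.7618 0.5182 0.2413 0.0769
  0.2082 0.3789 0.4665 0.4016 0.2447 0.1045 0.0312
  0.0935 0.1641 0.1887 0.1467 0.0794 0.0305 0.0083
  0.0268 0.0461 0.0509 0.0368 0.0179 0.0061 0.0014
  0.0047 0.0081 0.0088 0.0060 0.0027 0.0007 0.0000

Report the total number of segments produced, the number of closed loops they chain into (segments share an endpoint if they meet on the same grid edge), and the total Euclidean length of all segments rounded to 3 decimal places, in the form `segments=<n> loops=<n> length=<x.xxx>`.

segments=16 loops=1 length=13.707

cell (1,1): code 0100 → (1.763,2.000)–(2.000,1.736)
cell (1,2): code 1100 → (1.428,3.000)–(1.763,2.000)
cell (1,3): code 1100 → (1.756,4.000)–(1.428,3.000)
cell (1,4): code 1000 → (2.000,4.248)–(1.756,4.000)
cell (2,0): code 0100 → (2.884,1.000)–(3.000,0.922)
cell (2,1): code 1110 → (2.000,1.736)–(2.884,1.000)
cell (2,4): code 1001 → (3.000,4.772)–(2.000,4.248)
cell (3,0): code 0110 → (3.000,0.922)–(4.000,0.520)
cell (3,4): code 1001 → (4.000,4.741)–(3.000,4.772)
cell (4,0): code 0110 → (4.000,0.520)–(5.000,0.586)
cell (4,4): code 1001 → (5.000,4.185)–(4.000,4.741)
cell (5,0): code 0010 → (5.000,0.586)–(5.569,1.000)
cell (5,1): code 0011 → (5.569,1.000)–(5.998,2.000)
cell (5,2): code 0011 → (5.998,2.000)–(5.818,3.000)
cell (5,3): code 0011 → (5.818,3.000)–(5.187,4.000)
cell (5,4): code 0001 → (5.187,4.000)–(5.000,4.185)
total: 16 segments, chained into 1 closed loop(s), length Σ = 13.707190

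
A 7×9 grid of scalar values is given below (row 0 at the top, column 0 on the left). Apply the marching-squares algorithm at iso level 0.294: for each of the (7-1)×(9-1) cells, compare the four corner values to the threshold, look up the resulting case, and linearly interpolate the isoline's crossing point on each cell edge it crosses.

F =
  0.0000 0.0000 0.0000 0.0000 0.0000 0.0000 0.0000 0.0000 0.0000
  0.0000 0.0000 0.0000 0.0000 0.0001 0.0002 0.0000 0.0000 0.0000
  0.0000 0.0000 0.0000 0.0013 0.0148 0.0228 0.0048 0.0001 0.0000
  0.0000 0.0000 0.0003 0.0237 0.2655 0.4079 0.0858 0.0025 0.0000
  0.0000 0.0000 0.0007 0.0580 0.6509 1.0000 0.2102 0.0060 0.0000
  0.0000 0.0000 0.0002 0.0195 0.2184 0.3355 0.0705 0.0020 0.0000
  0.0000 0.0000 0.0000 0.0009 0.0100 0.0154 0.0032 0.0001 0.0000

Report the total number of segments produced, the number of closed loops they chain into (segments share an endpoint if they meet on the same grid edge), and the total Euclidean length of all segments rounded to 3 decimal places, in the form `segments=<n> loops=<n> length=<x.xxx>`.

cell (2,4): code 0100 → (2.704,5.000)–(3.000,4.200)
cell (2,5): code 1000 → (3.000,5.354)–(2.704,5.000)
cell (3,3): code 0100 → (3.074,4.000)–(4.000,3.398)
cell (3,4): code 1110 → (3.000,4.200)–(3.074,4.000)
cell (3,5): code 1001 → (4.000,5.894)–(3.000,5.354)
cell (4,3): code 0010 → (4.000,3.398)–(4.825,4.000)
cell (4,4): code 0111 → (4.825,4.000)–(5.000,4.646)
cell (4,5): code 1001 → (5.000,5.157)–(4.000,5.894)
cell (5,4): code 0010 → (5.000,4.646)–(5.130,5.000)
cell (5,5): code 0001 → (5.130,5.000)–(5.000,5.157)
total: 10 segments, chained into 1 closed loop(s), length Σ = 7.281642

segments=10 loops=1 length=7.282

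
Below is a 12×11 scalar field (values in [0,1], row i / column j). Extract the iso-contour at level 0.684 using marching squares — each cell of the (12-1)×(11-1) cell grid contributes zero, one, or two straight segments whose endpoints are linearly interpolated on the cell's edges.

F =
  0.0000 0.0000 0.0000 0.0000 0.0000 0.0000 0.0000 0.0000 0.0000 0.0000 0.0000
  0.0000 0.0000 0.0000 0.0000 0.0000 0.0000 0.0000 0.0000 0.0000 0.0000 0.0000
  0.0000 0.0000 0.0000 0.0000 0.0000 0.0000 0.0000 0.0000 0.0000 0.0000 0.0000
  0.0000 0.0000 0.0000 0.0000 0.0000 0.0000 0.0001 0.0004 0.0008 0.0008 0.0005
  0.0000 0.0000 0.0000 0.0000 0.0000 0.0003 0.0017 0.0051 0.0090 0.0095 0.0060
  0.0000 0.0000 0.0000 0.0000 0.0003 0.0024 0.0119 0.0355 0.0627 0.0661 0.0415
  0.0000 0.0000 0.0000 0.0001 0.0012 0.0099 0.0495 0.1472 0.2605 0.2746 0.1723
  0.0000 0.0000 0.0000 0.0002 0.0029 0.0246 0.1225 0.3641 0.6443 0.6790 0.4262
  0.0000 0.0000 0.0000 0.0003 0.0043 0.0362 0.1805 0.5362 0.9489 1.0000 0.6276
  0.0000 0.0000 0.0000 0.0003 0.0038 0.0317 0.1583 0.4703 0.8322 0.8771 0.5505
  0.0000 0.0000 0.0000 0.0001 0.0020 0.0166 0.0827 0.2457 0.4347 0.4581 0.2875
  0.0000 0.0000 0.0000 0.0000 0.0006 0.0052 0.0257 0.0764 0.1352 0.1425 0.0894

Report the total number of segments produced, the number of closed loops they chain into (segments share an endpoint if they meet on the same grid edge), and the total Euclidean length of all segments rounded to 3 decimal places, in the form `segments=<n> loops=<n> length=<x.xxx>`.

cell (7,7): code 0100 → (7.130,8.000)–(8.000,7.358)
cell (7,8): code 1100 → (7.016,9.000)–(7.130,8.000)
cell (7,9): code 1000 → (8.000,9.849)–(7.016,9.000)
cell (8,7): code 0110 → (8.000,7.358)–(9.000,7.590)
cell (8,9): code 1001 → (9.000,9.591)–(8.000,9.849)
cell (9,7): code 0010 → (9.000,7.590)–(9.373,8.000)
cell (9,8): code 0011 → (9.373,8.000)–(9.461,9.000)
cell (9,9): code 0001 → (9.461,9.000)–(9.000,9.591)
total: 8 segments, chained into 1 closed loop(s), length Σ = 7.753638

segments=8 loops=1 length=7.754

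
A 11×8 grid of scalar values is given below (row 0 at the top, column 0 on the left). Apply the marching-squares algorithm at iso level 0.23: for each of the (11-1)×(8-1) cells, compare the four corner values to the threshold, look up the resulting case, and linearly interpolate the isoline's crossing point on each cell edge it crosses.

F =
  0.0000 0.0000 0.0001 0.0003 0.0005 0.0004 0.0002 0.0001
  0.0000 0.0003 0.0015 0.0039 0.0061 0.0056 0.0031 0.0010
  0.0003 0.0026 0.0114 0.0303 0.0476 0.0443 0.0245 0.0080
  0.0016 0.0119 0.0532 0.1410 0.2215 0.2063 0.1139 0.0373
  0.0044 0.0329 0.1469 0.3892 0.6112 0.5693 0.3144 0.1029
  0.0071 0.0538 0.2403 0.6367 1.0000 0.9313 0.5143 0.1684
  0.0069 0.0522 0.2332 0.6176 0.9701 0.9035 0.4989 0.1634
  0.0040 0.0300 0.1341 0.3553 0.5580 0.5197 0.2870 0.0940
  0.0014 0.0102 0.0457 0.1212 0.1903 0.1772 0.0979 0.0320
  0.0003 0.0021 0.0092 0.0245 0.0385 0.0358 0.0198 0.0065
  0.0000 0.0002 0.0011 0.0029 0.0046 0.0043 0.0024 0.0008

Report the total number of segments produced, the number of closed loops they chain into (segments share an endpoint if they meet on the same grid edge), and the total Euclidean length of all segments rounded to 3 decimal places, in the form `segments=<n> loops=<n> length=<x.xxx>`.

segments=18 loops=1 length=15.463

cell (3,2): code 0100 → (3.359,3.000)–(4.000,2.343)
cell (3,3): code 1100 → (3.022,4.000)–(3.359,3.000)
cell (3,4): code 1100 → (3.065,5.000)–(3.022,4.000)
cell (3,5): code 1100 → (3.579,6.000)–(3.065,5.000)
cell (3,6): code 1000 → (4.000,6.399)–(3.579,6.000)
cell (4,1): code 0100 → (4.890,2.000)–(5.000,1.945)
cell (4,2): code 1110 → (4.000,2.343)–(4.890,2.000)
cell (4,6): code 1001 → (5.000,6.822)–(4.000,6.399)
cell (5,1): code 0110 → (5.000,1.945)–(6.000,1.982)
cell (5,6): code 1001 → (6.000,6.801)–(5.000,6.822)
cell (6,1): code 0010 → (6.000,1.982)–(6.032,2.000)
cell (6,2): code 0111 → (6.032,2.000)–(7.000,2.434)
cell (6,6): code 1001 → (7.000,6.295)–(6.000,6.801)
cell (7,2): code 0010 → (7.000,2.434)–(7.535,3.000)
cell (7,3): code 0011 → (7.535,3.000)–(7.892,4.000)
cell (7,4): code 0011 → (7.892,4.000)–(7.846,5.000)
cell (7,5): code 0011 → (7.846,5.000)–(7.301,6.000)
cell (7,6): code 0001 → (7.301,6.000)–(7.000,6.295)
total: 18 segments, chained into 1 closed loop(s), length Σ = 15.462874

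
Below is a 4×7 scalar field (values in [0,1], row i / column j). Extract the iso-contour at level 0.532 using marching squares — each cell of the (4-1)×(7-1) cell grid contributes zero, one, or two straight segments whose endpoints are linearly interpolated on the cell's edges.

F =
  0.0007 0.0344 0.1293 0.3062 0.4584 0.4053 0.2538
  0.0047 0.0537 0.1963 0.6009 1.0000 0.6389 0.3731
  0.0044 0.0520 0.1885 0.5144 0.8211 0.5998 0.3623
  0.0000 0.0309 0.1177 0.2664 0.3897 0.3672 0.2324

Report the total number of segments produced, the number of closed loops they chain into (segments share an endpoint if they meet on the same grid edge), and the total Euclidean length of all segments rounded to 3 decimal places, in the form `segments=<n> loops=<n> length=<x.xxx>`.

cell (0,2): code 0100 → (0.766,3.000)–(1.000,2.830)
cell (0,3): code 1100 → (0.136,4.000)–(0.766,3.000)
cell (0,4): code 1100 → (0.542,5.000)–(0.136,4.000)
cell (0,5): code 1000 → (1.000,5.402)–(0.542,5.000)
cell (1,2): code 0010 → (1.000,2.830)–(1.797,3.000)
cell (1,3): code 0111 → (1.797,3.000)–(2.000,3.057)
cell (1,5): code 1001 → (2.000,5.285)–(1.000,5.402)
cell (2,3): code 0010 → (2.000,3.057)–(2.670,4.000)
cell (2,4): code 0011 → (2.670,4.000)–(2.291,5.000)
cell (2,5): code 0001 → (2.291,5.000)–(2.000,5.285)
total: 10 segments, chained into 1 closed loop(s), length Σ = 7.826567

segments=10 loops=1 length=7.827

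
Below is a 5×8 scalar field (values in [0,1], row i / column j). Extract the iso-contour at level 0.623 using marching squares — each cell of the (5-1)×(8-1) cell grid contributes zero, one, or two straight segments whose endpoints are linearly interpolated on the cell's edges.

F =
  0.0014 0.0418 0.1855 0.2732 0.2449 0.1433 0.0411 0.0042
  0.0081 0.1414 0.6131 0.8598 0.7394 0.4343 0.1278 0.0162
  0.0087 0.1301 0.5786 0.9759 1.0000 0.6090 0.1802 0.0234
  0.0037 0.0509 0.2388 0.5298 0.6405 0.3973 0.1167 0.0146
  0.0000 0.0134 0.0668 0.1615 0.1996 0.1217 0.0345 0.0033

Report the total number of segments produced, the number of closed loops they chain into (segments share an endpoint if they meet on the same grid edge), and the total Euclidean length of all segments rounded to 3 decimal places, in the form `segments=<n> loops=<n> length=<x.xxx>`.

cell (0,2): code 0100 → (0.596,3.000)–(1.000,2.040)
cell (0,3): code 1100 → (0.765,4.000)–(0.596,3.000)
cell (0,4): code 1000 → (1.000,4.382)–(0.765,4.000)
cell (1,2): code 0110 → (1.000,2.040)–(2.000,2.112)
cell (1,4): code 1001 → (2.000,4.964)–(1.000,4.382)
cell (2,2): code 0010 → (2.000,2.112)–(2.791,3.000)
cell (2,3): code 0111 → (2.791,3.000)–(3.000,3.842)
cell (2,4): code 1001 → (3.000,4.072)–(2.000,4.964)
cell (3,3): code 0010 → (3.000,3.842)–(3.040,4.000)
cell (3,4): code 0001 → (3.040,4.000)–(3.000,4.072)
total: 10 segments, chained into 1 closed loop(s), length Σ = 8.305837

segments=10 loops=1 length=8.306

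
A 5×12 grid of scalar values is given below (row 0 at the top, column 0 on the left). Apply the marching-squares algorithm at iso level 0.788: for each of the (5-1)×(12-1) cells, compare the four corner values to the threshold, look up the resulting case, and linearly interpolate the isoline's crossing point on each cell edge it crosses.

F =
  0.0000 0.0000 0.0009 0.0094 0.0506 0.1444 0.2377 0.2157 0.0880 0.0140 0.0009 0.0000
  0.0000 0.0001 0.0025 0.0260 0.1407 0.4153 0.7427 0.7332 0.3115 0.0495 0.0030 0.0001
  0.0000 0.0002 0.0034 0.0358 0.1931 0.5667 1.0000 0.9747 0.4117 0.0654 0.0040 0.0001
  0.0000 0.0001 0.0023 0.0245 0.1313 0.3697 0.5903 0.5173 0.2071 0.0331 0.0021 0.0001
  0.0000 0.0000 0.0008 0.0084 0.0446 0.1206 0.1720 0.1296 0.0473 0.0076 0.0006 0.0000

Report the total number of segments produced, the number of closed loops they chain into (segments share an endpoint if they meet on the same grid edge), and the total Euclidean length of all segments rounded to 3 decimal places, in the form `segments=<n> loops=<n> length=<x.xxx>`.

segments=6 loops=1 length=5.045

cell (1,5): code 0100 → (1.176,6.000)–(2.000,5.511)
cell (1,6): code 1100 → (1.227,7.000)–(1.176,6.000)
cell (1,7): code 1000 → (2.000,7.332)–(1.227,7.000)
cell (2,5): code 0010 → (2.000,5.511)–(2.517,6.000)
cell (2,6): code 0011 → (2.517,6.000)–(2.408,7.000)
cell (2,7): code 0001 → (2.408,7.000)–(2.000,7.332)
total: 6 segments, chained into 1 closed loop(s), length Σ = 5.044756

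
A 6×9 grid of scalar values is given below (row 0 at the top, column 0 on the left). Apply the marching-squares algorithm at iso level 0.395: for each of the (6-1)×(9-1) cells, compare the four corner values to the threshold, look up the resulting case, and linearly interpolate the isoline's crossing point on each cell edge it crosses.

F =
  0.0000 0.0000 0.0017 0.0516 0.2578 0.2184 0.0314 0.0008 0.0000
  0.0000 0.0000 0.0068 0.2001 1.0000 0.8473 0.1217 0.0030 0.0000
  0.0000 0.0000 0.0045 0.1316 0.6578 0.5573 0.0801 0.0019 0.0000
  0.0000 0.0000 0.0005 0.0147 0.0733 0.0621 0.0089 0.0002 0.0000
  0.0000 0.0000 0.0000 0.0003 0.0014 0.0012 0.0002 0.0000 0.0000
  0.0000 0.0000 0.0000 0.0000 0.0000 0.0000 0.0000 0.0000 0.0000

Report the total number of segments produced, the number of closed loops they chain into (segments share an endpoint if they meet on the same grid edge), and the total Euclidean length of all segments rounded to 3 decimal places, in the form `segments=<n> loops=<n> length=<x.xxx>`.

cell (0,3): code 0100 → (0.185,4.000)–(1.000,3.244)
cell (0,4): code 1100 → (0.281,5.000)–(0.185,4.000)
cell (0,5): code 1000 → (1.000,5.623)–(0.281,5.000)
cell (1,3): code 0110 → (1.000,3.244)–(2.000,3.501)
cell (1,5): code 1001 → (2.000,5.340)–(1.000,5.623)
cell (2,3): code 0010 → (2.000,3.501)–(2.450,4.000)
cell (2,4): code 0011 → (2.450,4.000)–(2.328,5.000)
cell (2,5): code 0001 → (2.328,5.000)–(2.000,5.340)
total: 8 segments, chained into 1 closed loop(s), length Σ = 7.291853

segments=8 loops=1 length=7.292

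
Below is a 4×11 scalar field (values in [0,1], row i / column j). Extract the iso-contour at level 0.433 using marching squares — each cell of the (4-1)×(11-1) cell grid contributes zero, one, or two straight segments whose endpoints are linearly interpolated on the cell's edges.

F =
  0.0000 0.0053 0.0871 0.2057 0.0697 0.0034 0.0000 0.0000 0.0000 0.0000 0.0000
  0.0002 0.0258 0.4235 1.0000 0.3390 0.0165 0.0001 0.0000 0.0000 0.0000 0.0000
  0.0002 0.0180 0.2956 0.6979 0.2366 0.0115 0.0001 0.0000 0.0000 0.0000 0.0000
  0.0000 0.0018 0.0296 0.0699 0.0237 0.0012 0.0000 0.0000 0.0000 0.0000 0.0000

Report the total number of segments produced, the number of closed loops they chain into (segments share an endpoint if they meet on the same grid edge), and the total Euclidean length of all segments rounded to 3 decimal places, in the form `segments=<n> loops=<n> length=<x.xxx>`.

segments=6 loops=1 length=5.917

cell (0,2): code 0100 → (0.286,3.000)–(1.000,2.016)
cell (0,3): code 1000 → (1.000,3.858)–(0.286,3.000)
cell (1,2): code 0110 → (1.000,2.016)–(2.000,2.342)
cell (1,3): code 1001 → (2.000,3.574)–(1.000,3.858)
cell (2,2): code 0010 → (2.000,2.342)–(2.422,3.000)
cell (2,3): code 0001 → (2.422,3.000)–(2.000,3.574)
total: 6 segments, chained into 1 closed loop(s), length Σ = 5.916663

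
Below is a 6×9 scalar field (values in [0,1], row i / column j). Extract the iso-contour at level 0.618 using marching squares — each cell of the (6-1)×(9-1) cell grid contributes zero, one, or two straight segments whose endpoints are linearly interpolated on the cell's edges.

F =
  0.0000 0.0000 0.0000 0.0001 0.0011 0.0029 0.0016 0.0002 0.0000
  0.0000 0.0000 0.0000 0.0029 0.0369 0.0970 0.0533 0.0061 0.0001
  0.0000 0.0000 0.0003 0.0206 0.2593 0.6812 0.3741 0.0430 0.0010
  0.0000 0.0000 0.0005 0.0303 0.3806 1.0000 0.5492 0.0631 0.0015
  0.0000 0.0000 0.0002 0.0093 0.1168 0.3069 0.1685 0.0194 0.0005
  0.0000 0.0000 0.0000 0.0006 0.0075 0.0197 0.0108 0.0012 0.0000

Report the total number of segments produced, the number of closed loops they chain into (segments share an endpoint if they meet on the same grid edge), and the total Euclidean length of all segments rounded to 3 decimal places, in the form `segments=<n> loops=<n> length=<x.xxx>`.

segments=6 loops=1 length=4.547

cell (1,4): code 0100 → (1.892,5.000)–(2.000,4.850)
cell (1,5): code 1000 → (2.000,5.206)–(1.892,5.000)
cell (2,4): code 0110 → (2.000,4.850)–(3.000,4.383)
cell (2,5): code 1001 → (3.000,5.847)–(2.000,5.206)
cell (3,4): code 0010 → (3.000,4.383)–(3.551,5.000)
cell (3,5): code 0001 → (3.551,5.000)–(3.000,5.847)
total: 6 segments, chained into 1 closed loop(s), length Σ = 4.547001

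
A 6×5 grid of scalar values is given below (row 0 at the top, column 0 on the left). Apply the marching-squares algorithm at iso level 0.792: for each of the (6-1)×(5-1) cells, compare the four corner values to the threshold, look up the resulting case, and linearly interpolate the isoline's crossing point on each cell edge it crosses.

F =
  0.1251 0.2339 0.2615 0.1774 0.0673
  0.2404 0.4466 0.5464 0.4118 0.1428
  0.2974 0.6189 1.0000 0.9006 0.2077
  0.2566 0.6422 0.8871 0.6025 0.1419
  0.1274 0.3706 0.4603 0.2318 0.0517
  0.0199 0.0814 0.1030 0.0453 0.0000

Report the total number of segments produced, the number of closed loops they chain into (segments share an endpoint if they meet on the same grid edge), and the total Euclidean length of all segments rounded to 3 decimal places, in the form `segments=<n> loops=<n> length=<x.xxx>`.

segments=8 loops=1 length=5.191

cell (1,1): code 0100 → (1.541,2.000)–(2.000,1.454)
cell (1,2): code 1100 → (1.778,3.000)–(1.541,2.000)
cell (1,3): code 1000 → (2.000,3.157)–(1.778,3.000)
cell (2,1): code 0110 → (2.000,1.454)–(3.000,1.612)
cell (2,2): code 1011 → (3.000,2.334)–(2.364,3.000)
cell (2,3): code 0001 → (2.364,3.000)–(2.000,3.157)
cell (3,1): code 0010 → (3.000,1.612)–(3.223,2.000)
cell (3,2): code 0001 → (3.223,2.000)–(3.000,2.334)
total: 8 segments, chained into 1 closed loop(s), length Σ = 5.191132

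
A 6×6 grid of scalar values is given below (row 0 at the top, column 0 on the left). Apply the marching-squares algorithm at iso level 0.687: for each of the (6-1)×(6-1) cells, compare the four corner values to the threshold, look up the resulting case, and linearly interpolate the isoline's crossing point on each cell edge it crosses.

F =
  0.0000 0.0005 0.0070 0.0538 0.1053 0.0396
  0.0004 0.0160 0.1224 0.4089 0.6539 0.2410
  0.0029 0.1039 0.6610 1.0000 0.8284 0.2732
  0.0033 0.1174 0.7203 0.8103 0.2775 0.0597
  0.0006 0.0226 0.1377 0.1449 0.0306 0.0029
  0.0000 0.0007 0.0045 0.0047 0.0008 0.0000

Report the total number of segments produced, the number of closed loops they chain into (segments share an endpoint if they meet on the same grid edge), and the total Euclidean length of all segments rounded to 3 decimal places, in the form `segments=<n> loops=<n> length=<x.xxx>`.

segments=10 loops=1 length=6.777

cell (1,2): code 0100 → (1.470,3.000)–(2.000,2.077)
cell (1,3): code 1100 → (1.190,4.000)–(1.470,3.000)
cell (1,4): code 1000 → (2.000,4.255)–(1.190,4.000)
cell (2,1): code 0100 → (2.438,2.000)–(3.000,1.945)
cell (2,2): code 1110 → (2.000,2.077)–(2.438,2.000)
cell (2,3): code 1011 → (3.000,3.231)–(2.257,4.000)
cell (2,4): code 0001 → (2.257,4.000)–(2.000,4.255)
cell (3,1): code 0010 → (3.000,1.945)–(3.057,2.000)
cell (3,2): code 0011 → (3.057,2.000)–(3.185,3.000)
cell (3,3): code 0001 → (3.185,3.000)–(3.000,3.231)
total: 10 segments, chained into 1 closed loop(s), length Σ = 6.776750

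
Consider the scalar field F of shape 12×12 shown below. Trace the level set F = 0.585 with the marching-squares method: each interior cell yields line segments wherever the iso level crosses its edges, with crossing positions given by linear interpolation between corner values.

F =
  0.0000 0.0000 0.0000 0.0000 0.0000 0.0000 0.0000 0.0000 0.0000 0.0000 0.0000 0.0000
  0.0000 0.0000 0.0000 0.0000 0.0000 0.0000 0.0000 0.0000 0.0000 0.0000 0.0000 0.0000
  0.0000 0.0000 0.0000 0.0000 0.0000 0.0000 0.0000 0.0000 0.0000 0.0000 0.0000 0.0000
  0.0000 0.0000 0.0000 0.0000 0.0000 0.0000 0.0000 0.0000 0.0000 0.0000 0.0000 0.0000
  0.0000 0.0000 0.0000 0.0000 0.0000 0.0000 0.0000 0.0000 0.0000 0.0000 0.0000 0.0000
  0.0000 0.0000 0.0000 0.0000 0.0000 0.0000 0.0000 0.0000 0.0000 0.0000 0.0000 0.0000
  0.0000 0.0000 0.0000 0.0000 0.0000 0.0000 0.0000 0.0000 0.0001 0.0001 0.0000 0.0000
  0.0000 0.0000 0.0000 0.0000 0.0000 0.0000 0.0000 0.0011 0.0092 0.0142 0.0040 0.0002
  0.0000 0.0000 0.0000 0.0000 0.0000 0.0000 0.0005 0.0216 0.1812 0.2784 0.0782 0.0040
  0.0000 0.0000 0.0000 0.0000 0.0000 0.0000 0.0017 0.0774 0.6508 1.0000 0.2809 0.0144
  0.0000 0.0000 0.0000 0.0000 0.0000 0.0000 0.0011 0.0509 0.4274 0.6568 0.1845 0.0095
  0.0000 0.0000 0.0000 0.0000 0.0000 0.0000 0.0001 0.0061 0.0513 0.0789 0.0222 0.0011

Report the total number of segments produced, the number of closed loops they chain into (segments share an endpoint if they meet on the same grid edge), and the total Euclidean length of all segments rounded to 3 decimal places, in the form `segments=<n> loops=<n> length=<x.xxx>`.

segments=8 loops=1 length=5.007

cell (8,7): code 0100 → (8.860,8.000)–(9.000,7.885)
cell (8,8): code 1100 → (8.425,9.000)–(8.860,8.000)
cell (8,9): code 1000 → (9.000,9.577)–(8.425,9.000)
cell (9,7): code 0010 → (9.000,7.885)–(9.295,8.000)
cell (9,8): code 0111 → (9.295,8.000)–(10.000,8.687)
cell (9,9): code 1001 → (10.000,9.152)–(9.000,9.577)
cell (10,8): code 0010 → (10.000,8.687)–(10.124,9.000)
cell (10,9): code 0001 → (10.124,9.000)–(10.000,9.152)
total: 8 segments, chained into 1 closed loop(s), length Σ = 5.006868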